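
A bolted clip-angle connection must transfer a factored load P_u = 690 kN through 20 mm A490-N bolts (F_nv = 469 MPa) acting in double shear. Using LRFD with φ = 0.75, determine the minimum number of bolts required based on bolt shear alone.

A_b = π·20²/4 = 314.2 mm².
Per-bolt design strength φR_n = 0.75 × 469 × 314.2 × 2 / 1000 = 221 kN.
n ≥ 690 / 221 = 3.122 → use 4 bolts.

4 bolts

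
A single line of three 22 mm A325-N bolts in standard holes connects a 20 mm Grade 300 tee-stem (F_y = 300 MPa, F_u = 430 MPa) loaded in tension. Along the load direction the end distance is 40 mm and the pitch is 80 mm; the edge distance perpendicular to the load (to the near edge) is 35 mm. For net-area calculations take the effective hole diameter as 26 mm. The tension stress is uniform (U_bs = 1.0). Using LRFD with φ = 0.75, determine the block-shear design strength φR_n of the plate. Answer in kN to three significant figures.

Shear plane L_v = 40 + 2·80 = 200 mm; A_gv = 200 × 20 = 4000 mm².
A_nv = (200 − 2.5·26) × 20 = 2700 mm².
A_nt = (35 − 0.5·26) × 20 = 440 mm².
0.6 F_u A_nv = 696.6 kN; 0.6 F_y A_gv = 720 kN → shear rupture governs the shear term.
R_n = 696.6 + 1.0 × 430 × 440 / 1000 = 885.8 kN.
Design strength φR_n = 0.75 × 885.8 = 664 kN.

664 kN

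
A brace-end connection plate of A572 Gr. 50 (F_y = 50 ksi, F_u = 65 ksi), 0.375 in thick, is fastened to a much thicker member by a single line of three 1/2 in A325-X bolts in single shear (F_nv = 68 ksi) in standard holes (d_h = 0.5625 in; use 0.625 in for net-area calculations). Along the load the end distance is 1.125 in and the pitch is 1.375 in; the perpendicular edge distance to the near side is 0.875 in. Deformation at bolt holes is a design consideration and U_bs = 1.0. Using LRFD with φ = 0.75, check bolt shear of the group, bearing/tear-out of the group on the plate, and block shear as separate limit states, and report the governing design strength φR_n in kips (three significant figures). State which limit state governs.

Bolt shear: A_b = π·0.5²/4 = 0.1963 in²; R_n = 68 × 0.1963 × 3 × 1 = 40.06 kips → 0.75 × 40.06 = 30 kips.
Bearing: edge l_c = 0.8438, r_n = 24.68 kips; interior l_c = 0.8125, r_n = 23.77 kips; R_n = 24.68 + 2·23.77 = 72.21 kips → 54.2 kips.
Block shear: A_gv = 1.453, A_nv = 0.8672, A_nt = 0.2109 in²; R_n = min(0.6F_uA_nv, 0.6F_yA_gv) + U_bs·F_u·A_nt = 47.53 kips → 35.6 kips.
Bolt shear governs: 30 kips.

30 kips (bolt shear governs)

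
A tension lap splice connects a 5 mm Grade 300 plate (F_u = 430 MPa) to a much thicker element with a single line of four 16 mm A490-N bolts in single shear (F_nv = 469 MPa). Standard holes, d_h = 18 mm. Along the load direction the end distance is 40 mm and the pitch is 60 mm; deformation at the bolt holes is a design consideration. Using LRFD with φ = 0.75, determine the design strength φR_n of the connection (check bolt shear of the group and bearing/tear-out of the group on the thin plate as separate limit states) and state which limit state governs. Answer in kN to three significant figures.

Bolt shear: A_b = π·16²/4 = 201.1 mm²; R_n = 469 × 201.1 × 4 × 1 / 1000 = 377.2 kN → 0.75 × 377.2 = 283 kN.
Bearing (1.2 l_c t F_u ≤ 2.4 d t F_u): upper limit = 2.4·16·5·430 / 1000 = 82.56 kN.
  Edge l_c = 40 − 18/2 = 31 → r_n = 79.98 kN; interior l_c = 60 − 18 = 42 → r_n = 82.56 kN.
  R_n,bearing = 1·79.98 + 3·82.56 = 327.7 kN → 0.75 × 327.7 = 246 kN.
Bearing governs: 246 kN.

246 kN (bearing governs)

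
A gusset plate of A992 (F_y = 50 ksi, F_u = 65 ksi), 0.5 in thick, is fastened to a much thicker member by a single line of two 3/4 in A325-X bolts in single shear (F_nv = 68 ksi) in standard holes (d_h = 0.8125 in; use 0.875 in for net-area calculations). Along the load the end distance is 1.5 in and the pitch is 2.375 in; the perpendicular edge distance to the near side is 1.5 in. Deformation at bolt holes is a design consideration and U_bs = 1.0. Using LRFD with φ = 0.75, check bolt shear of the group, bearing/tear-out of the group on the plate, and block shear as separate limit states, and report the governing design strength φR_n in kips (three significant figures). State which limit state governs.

45.1 kips (bolt shear governs)

Bolt shear: A_b = π·0.75²/4 = 0.4418 in²; R_n = 68 × 0.4418 × 2 × 1 = 60.08 kips → 0.75 × 60.08 = 45.1 kips.
Bearing: edge l_c = 1.094, r_n = 42.66 kips; interior l_c = 1.562, r_n = 58.5 kips; R_n = 42.66 + 1·58.5 = 101.2 kips → 75.9 kips.
Block shear: A_gv = 1.938, A_nv = 1.281, A_nt = 0.5312 in²; R_n = min(0.6F_uA_nv, 0.6F_yA_gv) + U_bs·F_u·A_nt = 84.5 kips → 63.4 kips.
Bolt shear governs: 45.1 kips.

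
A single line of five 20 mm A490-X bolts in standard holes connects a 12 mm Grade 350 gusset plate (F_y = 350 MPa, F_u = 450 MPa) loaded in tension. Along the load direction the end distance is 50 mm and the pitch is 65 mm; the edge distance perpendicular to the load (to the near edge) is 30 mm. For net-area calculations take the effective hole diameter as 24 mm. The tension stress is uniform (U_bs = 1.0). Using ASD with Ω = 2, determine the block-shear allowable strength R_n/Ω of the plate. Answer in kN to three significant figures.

376 kN

Shear plane L_v = 50 + 4·65 = 310 mm; A_gv = 310 × 12 = 3720 mm².
A_nv = (310 − 4.5·24) × 12 = 2424 mm².
A_nt = (30 − 0.5·24) × 12 = 216 mm².
0.6 F_u A_nv = 654.5 kN; 0.6 F_y A_gv = 781.2 kN → shear rupture governs the shear term.
R_n = 654.5 + 1.0 × 450 × 216 / 1000 = 751.7 kN.
Allowable strength R_n/Ω = 751.7 / 2 = 376 kN.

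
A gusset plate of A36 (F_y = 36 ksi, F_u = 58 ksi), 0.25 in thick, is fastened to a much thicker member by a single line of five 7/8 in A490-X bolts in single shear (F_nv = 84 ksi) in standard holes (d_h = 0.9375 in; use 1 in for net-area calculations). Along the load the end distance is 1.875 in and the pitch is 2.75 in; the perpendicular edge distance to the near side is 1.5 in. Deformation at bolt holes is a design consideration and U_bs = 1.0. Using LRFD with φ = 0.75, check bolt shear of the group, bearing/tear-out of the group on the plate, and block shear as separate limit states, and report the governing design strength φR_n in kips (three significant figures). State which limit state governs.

63 kips (block shear governs)

Bolt shear: A_b = π·0.875²/4 = 0.6013 in²; R_n = 84 × 0.6013 × 5 × 1 = 252.6 kips → 0.75 × 252.6 = 189 kips.
Bearing: edge l_c = 1.406, r_n = 24.47 kips; interior l_c = 1.812, r_n = 30.45 kips; R_n = 24.47 + 4·30.45 = 146.3 kips → 110 kips.
Block shear: A_gv = 3.219, A_nv = 2.094, A_nt = 0.25 in²; R_n = min(0.6F_uA_nv, 0.6F_yA_gv) + U_bs·F_u·A_nt = 84.02 kips → 63 kips.
Block shear governs: 63 kips.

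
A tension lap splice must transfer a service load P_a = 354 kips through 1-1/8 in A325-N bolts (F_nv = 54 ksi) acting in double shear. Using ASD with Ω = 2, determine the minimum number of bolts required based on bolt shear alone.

7 bolts

A_b = π·1.125²/4 = 0.994 in².
Per-bolt allowable strength R_n/Ω = 54 × 0.994 × 2 / 2 = 53.68 kips.
n ≥ 354 / 53.68 = 6.595 → use 7 bolts.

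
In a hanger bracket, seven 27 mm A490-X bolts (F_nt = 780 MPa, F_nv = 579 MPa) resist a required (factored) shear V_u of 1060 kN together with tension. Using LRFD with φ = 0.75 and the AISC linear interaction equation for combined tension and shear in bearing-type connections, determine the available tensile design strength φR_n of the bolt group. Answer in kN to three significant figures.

A_b = π·27²/4 = 572.6 mm²; f_rv = 1060 × 1000 / (7 × 572.6) = 264.5 MPa.
F'_nt = 1.3 F_nt − (F_nt / φF_nv) f_rv = 1.3·780 − (780/(0.75·579))·264.5 = 538.9 MPa, capped at F_nt → F'_nt = 538.9 MPa.
R_n = F'_nt · A_b · n = 538.9 × 572.6 × 7 / 1000 = 2160 kN.
Design strength φR_n = 0.75 × 2160 = 1620 kN.

1620 kN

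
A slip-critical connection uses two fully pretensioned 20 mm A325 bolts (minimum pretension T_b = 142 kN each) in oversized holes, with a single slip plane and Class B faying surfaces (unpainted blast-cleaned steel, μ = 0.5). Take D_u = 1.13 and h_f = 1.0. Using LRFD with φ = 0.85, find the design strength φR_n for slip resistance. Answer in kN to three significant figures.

136 kN

R_n = μ · D_u · h_f · T_b · n_s · n_b = 0.5 × 1.13 × 1.0 × 142 × 1 × 2 = 160.5 kN.
Design strength φR_n = 0.85 × 160.5 = 136 kN.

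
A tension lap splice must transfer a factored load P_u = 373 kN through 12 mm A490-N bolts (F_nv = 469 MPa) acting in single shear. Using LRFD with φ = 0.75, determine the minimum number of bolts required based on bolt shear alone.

10 bolts

A_b = π·12²/4 = 113.1 mm².
Per-bolt design strength φR_n = 0.75 × 469 × 113.1 × 1 / 1000 = 39.78 kN.
n ≥ 373 / 39.78 = 9.376 → use 10 bolts.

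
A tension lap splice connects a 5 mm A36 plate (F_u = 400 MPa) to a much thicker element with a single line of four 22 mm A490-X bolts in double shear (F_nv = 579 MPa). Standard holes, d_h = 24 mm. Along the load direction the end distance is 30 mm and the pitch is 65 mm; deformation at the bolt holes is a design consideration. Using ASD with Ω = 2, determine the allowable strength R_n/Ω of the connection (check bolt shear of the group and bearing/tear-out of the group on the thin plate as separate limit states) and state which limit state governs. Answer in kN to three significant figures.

169 kN (bearing governs)

Bolt shear: A_b = π·22²/4 = 380.1 mm²; R_n = 579 × 380.1 × 4 × 2 / 1000 = 1761 kN → 1761 / 2 = 880 kN.
Bearing (1.2 l_c t F_u ≤ 2.4 d t F_u): upper limit = 2.4·22·5·400 / 1000 = 105.6 kN.
  Edge l_c = 30 − 24/2 = 18 → r_n = 43.2 kN; interior l_c = 65 − 24 = 41 → r_n = 98.4 kN.
  R_n,bearing = 1·43.2 + 3·98.4 = 338.4 kN → 338.4 / 2 = 169 kN.
Bearing governs: 169 kN.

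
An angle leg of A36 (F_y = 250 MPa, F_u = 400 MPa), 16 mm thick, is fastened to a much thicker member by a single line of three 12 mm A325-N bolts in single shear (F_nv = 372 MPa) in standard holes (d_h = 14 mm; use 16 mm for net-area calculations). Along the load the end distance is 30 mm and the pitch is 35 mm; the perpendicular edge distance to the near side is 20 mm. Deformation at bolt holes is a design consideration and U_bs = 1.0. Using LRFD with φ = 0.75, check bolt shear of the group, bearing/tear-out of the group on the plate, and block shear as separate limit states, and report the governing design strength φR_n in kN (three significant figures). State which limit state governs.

Bolt shear: A_b = π·12²/4 = 113.1 mm²; R_n = 372 × 113.1 × 3 × 1 / 1000 = 126.2 kN → 0.75 × 126.2 = 94.7 kN.
Bearing: edge l_c = 23, r_n = 176.6 kN; interior l_c = 21, r_n = 161.3 kN; R_n = 176.6 + 2·161.3 = 499.2 kN → 374 kN.
Block shear: A_gv = 1600, A_nv = 960, A_nt = 192 mm²; R_n = min(0.6F_uA_nv, 0.6F_yA_gv) + U_bs·F_u·A_nt = 307.2 kN → 230 kN.
Bolt shear governs: 94.7 kN.

94.7 kN (bolt shear governs)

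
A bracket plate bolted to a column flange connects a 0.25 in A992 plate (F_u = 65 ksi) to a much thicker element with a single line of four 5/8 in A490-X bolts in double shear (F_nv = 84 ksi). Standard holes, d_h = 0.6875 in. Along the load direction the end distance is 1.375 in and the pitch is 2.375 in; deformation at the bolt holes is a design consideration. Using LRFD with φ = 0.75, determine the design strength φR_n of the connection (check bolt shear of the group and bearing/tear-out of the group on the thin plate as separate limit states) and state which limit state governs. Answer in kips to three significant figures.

Bolt shear: A_b = π·0.625²/4 = 0.3068 in²; R_n = 84 × 0.3068 × 4 × 2 = 206.2 kips → 0.75 × 206.2 = 155 kips.
Bearing (1.2 l_c t F_u ≤ 2.4 d t F_u): upper limit = 2.4·0.625·0.25·65 = 24.38 kips.
  Edge l_c = 1.375 − 0.6875/2 = 1.031 → r_n = 20.11 kips; interior l_c = 2.375 − 0.6875 = 1.688 → r_n = 24.38 kips.
  R_n,bearing = 1·20.11 + 3·24.38 = 93.23 kips → 0.75 × 93.23 = 69.9 kips.
Bearing governs: 69.9 kips.

69.9 kips (bearing governs)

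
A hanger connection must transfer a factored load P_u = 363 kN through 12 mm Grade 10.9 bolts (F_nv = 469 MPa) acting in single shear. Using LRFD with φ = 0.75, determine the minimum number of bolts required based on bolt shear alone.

10 bolts

A_b = π·12²/4 = 113.1 mm².
Per-bolt design strength φR_n = 0.75 × 469 × 113.1 × 1 / 1000 = 39.78 kN.
n ≥ 363 / 39.78 = 9.125 → use 10 bolts.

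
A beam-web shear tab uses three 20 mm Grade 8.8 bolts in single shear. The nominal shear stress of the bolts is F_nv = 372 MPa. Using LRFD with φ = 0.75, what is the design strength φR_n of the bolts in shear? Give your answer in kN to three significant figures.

263 kN

A_b = π × 20² / 4 = 314.2 mm².
R_n = F_nv · A_b · n · n_s = 372 × 314.2 × 3 × 1 / 1000 = 350.6 kN.
Design strength φR_n = 0.75 × 350.6 = 263 kN.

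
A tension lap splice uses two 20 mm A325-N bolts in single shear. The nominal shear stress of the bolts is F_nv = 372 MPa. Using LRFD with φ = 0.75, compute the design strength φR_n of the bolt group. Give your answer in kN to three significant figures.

175 kN

A_b = π × 20² / 4 = 314.2 mm².
R_n = F_nv · A_b · n · n_s = 372 × 314.2 × 2 × 1 / 1000 = 233.7 kN.
Design strength φR_n = 0.75 × 233.7 = 175 kN.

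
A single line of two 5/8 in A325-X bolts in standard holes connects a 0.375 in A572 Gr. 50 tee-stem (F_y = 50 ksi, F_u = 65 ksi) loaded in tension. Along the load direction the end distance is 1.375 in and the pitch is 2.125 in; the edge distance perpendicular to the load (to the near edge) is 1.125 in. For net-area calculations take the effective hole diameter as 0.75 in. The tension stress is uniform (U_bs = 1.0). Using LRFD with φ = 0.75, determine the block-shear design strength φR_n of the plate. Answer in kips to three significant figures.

Shear plane L_v = 1.375 + 1·2.125 = 3.5 in; A_gv = 3.5 × 0.375 = 1.312 in².
A_nv = (3.5 − 1.5·0.75) × 0.375 = 0.8906 in².
A_nt = (1.125 − 0.5·0.75) × 0.375 = 0.2812 in².
0.6 F_u A_nv = 34.73 kips; 0.6 F_y A_gv = 39.38 kips → shear rupture governs the shear term.
R_n = 34.73 + 1.0 × 65 × 0.2812 = 53.02 kips.
Design strength φR_n = 0.75 × 53.02 = 39.8 kips.

39.8 kips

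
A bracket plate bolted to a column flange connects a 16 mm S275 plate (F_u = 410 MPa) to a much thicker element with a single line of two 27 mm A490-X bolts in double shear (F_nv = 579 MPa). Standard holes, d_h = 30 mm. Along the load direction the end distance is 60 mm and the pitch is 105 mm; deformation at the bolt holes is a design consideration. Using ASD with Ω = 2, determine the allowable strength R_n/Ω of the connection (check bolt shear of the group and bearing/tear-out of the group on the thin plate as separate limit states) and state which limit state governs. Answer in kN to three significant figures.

390 kN (bearing governs)

Bolt shear: A_b = π·27²/4 = 572.6 mm²; R_n = 579 × 572.6 × 2 × 2 / 1000 = 1326 kN → 1326 / 2 = 663 kN.
Bearing (1.2 l_c t F_u ≤ 2.4 d t F_u): upper limit = 2.4·27·16·410 / 1000 = 425.1 kN.
  Edge l_c = 60 − 30/2 = 45 → r_n = 354.2 kN; interior l_c = 105 − 30 = 75 → r_n = 425.1 kN.
  R_n,bearing = 1·354.2 + 1·425.1 = 779.3 kN → 779.3 / 2 = 390 kN.
Bearing governs: 390 kN.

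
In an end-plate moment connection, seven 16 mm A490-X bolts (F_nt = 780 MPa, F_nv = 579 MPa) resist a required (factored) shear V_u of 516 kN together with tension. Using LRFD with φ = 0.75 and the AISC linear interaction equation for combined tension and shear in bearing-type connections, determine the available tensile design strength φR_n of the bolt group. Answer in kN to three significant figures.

375 kN

A_b = π·16²/4 = 201.1 mm²; f_rv = 516 × 1000 / (7 × 201.1) = 366.6 MPa.
F'_nt = 1.3 F_nt − (F_nt / φF_nv) f_rv = 1.3·780 − (780/(0.75·579))·366.6 = 355.5 MPa, capped at F_nt → F'_nt = 355.5 MPa.
R_n = F'_nt · A_b · n = 355.5 × 201.1 × 7 / 1000 = 500.3 kN.
Design strength φR_n = 0.75 × 500.3 = 375 kN.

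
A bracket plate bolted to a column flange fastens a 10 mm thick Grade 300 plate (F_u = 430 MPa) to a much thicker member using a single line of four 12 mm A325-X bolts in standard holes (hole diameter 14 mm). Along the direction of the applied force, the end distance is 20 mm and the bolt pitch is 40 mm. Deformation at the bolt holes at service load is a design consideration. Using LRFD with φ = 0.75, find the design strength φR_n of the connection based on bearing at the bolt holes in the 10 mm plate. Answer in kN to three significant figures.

Per bolt r_n = 1.2 l_c t F_u ≤ 2.4 d t F_u; upper limit = 2.4 × 12 × 10 × 430 / 1000 = 123.8 kN.
Edge bolt: l_c = 20 − 14/2 = 13 mm → 1.2 × 13 × 10 × 430 / 1000 = 67.08 → r_n = 67.08 kN.
Interior bolts: l_c = 40 − 14 = 26 mm → 1.2 × 26 × 10 × 430 / 1000 = 134.2 → r_n = 123.8 kN.
R_n = 1 × 67.08 + 3 × 123.8 = 438.6 kN.
Design strength φR_n = 0.75 × 438.6 = 329 kN.

329 kN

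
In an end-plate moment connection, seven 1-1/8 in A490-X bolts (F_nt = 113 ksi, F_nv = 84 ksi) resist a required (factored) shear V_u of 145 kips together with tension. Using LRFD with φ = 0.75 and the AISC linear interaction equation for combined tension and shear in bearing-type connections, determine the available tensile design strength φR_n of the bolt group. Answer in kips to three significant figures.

A_b = π·1.125²/4 = 0.994 in²; f_rv = 145 / (7 × 0.994) = 20.84 ksi.
F'_nt = 1.3 F_nt − (F_nt / φF_nv) f_rv = 1.3·113 − (113/(0.75·84))·20.84 = 109.5 ksi, capped at F_nt → F'_nt = 109.5 ksi.
R_n = F'_nt · A_b · n = 109.5 × 0.994 × 7 = 762.1 kips.
Design strength φR_n = 0.75 × 762.1 = 572 kips.

572 kips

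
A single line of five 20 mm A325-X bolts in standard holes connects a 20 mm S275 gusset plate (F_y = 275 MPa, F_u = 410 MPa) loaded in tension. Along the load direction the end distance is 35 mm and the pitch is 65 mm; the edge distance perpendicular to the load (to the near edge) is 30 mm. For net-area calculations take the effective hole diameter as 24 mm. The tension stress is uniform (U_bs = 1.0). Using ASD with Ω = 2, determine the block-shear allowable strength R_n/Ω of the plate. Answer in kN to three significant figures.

534 kN

Shear plane L_v = 35 + 4·65 = 295 mm; A_gv = 295 × 20 = 5900 mm².
A_nv = (295 − 4.5·24) × 20 = 3740 mm².
A_nt = (30 − 0.5·24) × 20 = 360 mm².
0.6 F_u A_nv = 920 kN; 0.6 F_y A_gv = 973.5 kN → shear rupture governs the shear term.
R_n = 920 + 1.0 × 410 × 360 / 1000 = 1068 kN.
Allowable strength R_n/Ω = 1068 / 2 = 534 kN.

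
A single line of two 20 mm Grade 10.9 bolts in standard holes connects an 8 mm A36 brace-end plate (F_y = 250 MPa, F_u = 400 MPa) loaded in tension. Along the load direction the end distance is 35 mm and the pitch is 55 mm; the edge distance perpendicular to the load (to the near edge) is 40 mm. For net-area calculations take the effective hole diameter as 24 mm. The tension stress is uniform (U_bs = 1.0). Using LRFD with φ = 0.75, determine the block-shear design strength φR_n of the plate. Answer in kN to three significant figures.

Shear plane L_v = 35 + 1·55 = 90 mm; A_gv = 90 × 8 = 720 mm².
A_nv = (90 − 1.5·24) × 8 = 432 mm².
A_nt = (40 − 0.5·24) × 8 = 224 mm².
0.6 F_u A_nv = 103.7 kN; 0.6 F_y A_gv = 108 kN → shear rupture governs the shear term.
R_n = 103.7 + 1.0 × 400 × 224 / 1000 = 193.3 kN.
Design strength φR_n = 0.75 × 193.3 = 145 kN.

145 kN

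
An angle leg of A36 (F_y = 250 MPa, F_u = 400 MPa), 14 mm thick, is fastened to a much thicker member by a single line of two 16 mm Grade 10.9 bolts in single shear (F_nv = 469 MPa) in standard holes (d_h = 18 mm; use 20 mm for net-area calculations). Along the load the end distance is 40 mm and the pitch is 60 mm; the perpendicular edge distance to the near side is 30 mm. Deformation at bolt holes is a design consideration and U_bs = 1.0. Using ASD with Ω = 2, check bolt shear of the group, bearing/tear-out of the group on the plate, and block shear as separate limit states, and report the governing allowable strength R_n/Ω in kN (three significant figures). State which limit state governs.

Bolt shear: A_b = π·16²/4 = 201.1 mm²; R_n = 469 × 201.1 × 2 × 1 / 1000 = 188.6 kN → 188.6 / 2 = 94.3 kN.
Bearing: edge l_c = 31, r_n = 208.3 kN; interior l_c = 42, r_n = 215 kN; R_n = 208.3 + 1·215 = 423.4 kN → 212 kN.
Block shear: A_gv = 1400, A_nv = 980, A_nt = 280 mm²; R_n = min(0.6F_uA_nv, 0.6F_yA_gv) + U_bs·F_u·A_nt = 322 kN → 161 kN.
Bolt shear governs: 94.3 kN.

94.3 kN (bolt shear governs)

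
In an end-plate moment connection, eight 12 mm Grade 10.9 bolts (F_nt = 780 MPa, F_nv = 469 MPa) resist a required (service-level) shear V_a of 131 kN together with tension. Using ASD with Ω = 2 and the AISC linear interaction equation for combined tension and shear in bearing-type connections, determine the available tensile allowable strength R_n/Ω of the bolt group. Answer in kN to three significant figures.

241 kN

A_b = π·12²/4 = 113.1 mm²; f_rv = 131 × 1000 / (8 × 113.1) = 144.8 MPa.
F'_nt = 1.3 F_nt − (Ω F_nt / F_nv) f_rv = 1.3·780 − (2·780/469)·144.8 = 532.4 MPa, capped at F_nt → F'_nt = 532.4 MPa.
R_n = F'_nt · A_b · n = 532.4 × 113.1 × 8 / 1000 = 481.7 kN.
Allowable strength R_n/Ω = 481.7 / 2 = 241 kN.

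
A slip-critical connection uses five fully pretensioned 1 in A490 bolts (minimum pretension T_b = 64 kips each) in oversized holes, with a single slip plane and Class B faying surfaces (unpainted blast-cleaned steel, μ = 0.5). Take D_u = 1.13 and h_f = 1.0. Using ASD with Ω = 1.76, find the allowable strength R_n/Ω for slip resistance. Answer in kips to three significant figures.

103 kips

R_n = μ · D_u · h_f · T_b · n_s · n_b = 0.5 × 1.13 × 1.0 × 64 × 1 × 5 = 180.8 kips.
Allowable strength R_n/Ω = 180.8 / 1.76 = 103 kips.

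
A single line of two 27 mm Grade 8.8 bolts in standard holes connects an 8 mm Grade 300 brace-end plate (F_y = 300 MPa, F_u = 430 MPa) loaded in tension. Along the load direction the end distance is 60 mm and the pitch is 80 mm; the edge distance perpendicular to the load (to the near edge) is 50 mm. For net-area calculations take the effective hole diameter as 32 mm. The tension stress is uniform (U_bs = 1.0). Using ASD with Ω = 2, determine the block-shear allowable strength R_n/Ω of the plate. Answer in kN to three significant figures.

153 kN

Shear plane L_v = 60 + 1·80 = 140 mm; A_gv = 140 × 8 = 1120 mm².
A_nv = (140 − 1.5·32) × 8 = 736 mm².
A_nt = (50 − 0.5·32) × 8 = 272 mm².
0.6 F_u A_nv = 189.9 kN; 0.6 F_y A_gv = 201.6 kN → shear rupture governs the shear term.
R_n = 189.9 + 1.0 × 430 × 272 / 1000 = 306.8 kN.
Allowable strength R_n/Ω = 306.8 / 2 = 153 kN.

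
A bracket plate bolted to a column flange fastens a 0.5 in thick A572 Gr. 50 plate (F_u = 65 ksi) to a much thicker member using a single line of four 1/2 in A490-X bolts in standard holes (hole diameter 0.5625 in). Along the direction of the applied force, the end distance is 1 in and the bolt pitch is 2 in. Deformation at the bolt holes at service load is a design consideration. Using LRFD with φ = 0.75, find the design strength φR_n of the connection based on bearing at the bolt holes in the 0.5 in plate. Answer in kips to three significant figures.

109 kips

Per bolt r_n = 1.2 l_c t F_u ≤ 2.4 d t F_u; upper limit = 2.4 × 0.5 × 0.5 × 65 = 39 kips.
Edge bolt: l_c = 1 − 0.5625/2 = 0.7188 in → 1.2 × 0.7188 × 0.5 × 65 = 28.03 → r_n = 28.03 kips.
Interior bolts: l_c = 2 − 0.5625 = 1.438 in → 1.2 × 1.438 × 0.5 × 65 = 56.06 → r_n = 39 kips.
R_n = 1 × 28.03 + 3 × 39 = 145 kips.
Design strength φR_n = 0.75 × 145 = 109 kips.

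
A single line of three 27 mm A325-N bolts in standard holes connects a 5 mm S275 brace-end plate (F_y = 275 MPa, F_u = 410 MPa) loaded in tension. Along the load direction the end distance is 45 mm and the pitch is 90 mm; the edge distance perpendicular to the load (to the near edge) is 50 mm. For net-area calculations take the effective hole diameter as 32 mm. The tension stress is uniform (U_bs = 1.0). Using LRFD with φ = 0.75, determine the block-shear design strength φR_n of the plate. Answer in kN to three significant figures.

Shear plane L_v = 45 + 2·90 = 225 mm; A_gv = 225 × 5 = 1125 mm².
A_nv = (225 − 2.5·32) × 5 = 725 mm².
A_nt = (50 − 0.5·32) × 5 = 170 mm².
0.6 F_u A_nv = 178.3 kN; 0.6 F_y A_gv = 185.6 kN → shear rupture governs the shear term.
R_n = 178.3 + 1.0 × 410 × 170 / 1000 = 248.1 kN.
Design strength φR_n = 0.75 × 248.1 = 186 kN.

186 kN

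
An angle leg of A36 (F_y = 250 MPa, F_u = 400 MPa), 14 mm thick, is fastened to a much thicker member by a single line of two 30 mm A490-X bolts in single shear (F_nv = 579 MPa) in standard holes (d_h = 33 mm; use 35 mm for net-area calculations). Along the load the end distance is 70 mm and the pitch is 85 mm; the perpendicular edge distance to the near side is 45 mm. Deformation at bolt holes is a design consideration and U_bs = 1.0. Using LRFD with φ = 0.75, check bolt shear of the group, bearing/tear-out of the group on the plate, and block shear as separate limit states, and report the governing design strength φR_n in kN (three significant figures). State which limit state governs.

Bolt shear: A_b = π·30²/4 = 706.9 mm²; R_n = 579 × 706.9 × 2 × 1 / 1000 = 818.5 kN → 0.75 × 818.5 = 614 kN.
Bearing: edge l_c = 53.5, r_n = 359.5 kN; interior l_c = 52, r_n = 349.4 kN; R_n = 359.5 + 1·349.4 = 709 kN → 532 kN.
Block shear: A_gv = 2170, A_nv = 1435, A_nt = 385 mm²; R_n = min(0.6F_uA_nv, 0.6F_yA_gv) + U_bs·F_u·A_nt = 479.5 kN → 360 kN.
Block shear governs: 360 kN.

360 kN (block shear governs)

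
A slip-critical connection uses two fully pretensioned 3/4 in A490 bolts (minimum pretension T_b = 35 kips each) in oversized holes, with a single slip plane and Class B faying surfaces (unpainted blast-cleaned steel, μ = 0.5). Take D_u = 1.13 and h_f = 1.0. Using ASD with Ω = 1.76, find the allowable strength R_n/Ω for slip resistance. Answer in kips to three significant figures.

R_n = μ · D_u · h_f · T_b · n_s · n_b = 0.5 × 1.13 × 1.0 × 35 × 1 × 2 = 39.55 kips.
Allowable strength R_n/Ω = 39.55 / 1.76 = 22.5 kips.

22.5 kips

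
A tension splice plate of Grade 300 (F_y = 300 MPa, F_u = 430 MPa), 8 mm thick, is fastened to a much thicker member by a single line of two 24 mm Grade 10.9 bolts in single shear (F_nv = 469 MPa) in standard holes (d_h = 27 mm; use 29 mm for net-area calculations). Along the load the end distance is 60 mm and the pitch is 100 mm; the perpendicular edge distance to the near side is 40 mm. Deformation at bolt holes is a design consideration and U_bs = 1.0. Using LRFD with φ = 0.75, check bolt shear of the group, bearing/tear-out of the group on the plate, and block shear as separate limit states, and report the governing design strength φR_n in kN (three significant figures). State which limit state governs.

Bolt shear: A_b = π·24²/4 = 452.4 mm²; R_n = 469 × 452.4 × 2 × 1 / 1000 = 424.3 kN → 0.75 × 424.3 = 318 kN.
Bearing: edge l_c = 46.5, r_n = 192 kN; interior l_c = 73, r_n = 198.1 kN; R_n = 192 + 1·198.1 = 390.1 kN → 293 kN.
Block shear: A_gv = 1280, A_nv = 932, A_nt = 204 mm²; R_n = min(0.6F_uA_nv, 0.6F_yA_gv) + U_bs·F_u·A_nt = 318.1 kN → 239 kN.
Block shear governs: 239 kN.

239 kN (block shear governs)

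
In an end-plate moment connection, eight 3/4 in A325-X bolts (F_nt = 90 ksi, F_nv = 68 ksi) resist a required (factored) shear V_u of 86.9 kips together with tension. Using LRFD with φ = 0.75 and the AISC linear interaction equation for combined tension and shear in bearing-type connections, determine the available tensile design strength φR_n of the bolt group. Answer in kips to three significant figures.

A_b = π·0.75²/4 = 0.4418 in²; f_rv = 86.9 / (8 × 0.4418) = 24.59 ksi.
F'_nt = 1.3 F_nt − (F_nt / φF_nv) f_rv = 1.3·90 − (90/(0.75·68))·24.59 = 73.61 ksi, capped at F_nt → F'_nt = 73.61 ksi.
R_n = F'_nt · A_b · n = 73.61 × 0.4418 × 8 = 260.2 kips.
Design strength φR_n = 0.75 × 260.2 = 195 kips.

195 kips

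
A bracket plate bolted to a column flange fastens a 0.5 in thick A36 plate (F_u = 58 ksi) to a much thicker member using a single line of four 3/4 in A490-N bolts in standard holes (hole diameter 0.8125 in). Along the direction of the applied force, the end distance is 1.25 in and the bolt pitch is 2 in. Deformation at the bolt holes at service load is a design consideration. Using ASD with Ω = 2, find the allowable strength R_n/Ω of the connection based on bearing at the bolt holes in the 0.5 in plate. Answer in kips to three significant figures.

Per bolt r_n = 1.2 l_c t F_u ≤ 2.4 d t F_u; upper limit = 2.4 × 0.75 × 0.5 × 58 = 52.2 kips.
Edge bolt: l_c = 1.25 − 0.8125/2 = 0.8438 in → 1.2 × 0.8438 × 0.5 × 58 = 29.36 → r_n = 29.36 kips.
Interior bolts: l_c = 2 − 0.8125 = 1.188 in → 1.2 × 1.188 × 0.5 × 58 = 41.33 → r_n = 41.33 kips.
R_n = 1 × 29.36 + 3 × 41.33 = 153.3 kips.
Allowable strength R_n/Ω = 153.3 / 2 = 76.7 kips.

76.7 kips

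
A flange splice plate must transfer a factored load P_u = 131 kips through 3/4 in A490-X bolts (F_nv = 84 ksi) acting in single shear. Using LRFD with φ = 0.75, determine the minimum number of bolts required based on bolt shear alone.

5 bolts

A_b = π·0.75²/4 = 0.4418 in².
Per-bolt design strength φR_n = 0.75 × 84 × 0.4418 × 1 = 27.83 kips.
n ≥ 131 / 27.83 = 4.707 → use 5 bolts.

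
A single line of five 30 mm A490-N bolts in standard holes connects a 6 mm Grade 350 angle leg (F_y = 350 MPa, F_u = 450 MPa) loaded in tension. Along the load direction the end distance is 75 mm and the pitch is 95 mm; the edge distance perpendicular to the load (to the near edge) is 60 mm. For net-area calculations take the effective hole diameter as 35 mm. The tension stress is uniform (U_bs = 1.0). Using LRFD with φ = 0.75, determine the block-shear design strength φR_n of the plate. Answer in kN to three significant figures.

448 kN

Shear plane L_v = 75 + 4·95 = 455 mm; A_gv = 455 × 6 = 2730 mm².
A_nv = (455 − 4.5·35) × 6 = 1785 mm².
A_nt = (60 − 0.5·35) × 6 = 255 mm².
0.6 F_u A_nv = 481.9 kN; 0.6 F_y A_gv = 573.3 kN → shear rupture governs the shear term.
R_n = 481.9 + 1.0 × 450 × 255 / 1000 = 596.7 kN.
Design strength φR_n = 0.75 × 596.7 = 448 kN.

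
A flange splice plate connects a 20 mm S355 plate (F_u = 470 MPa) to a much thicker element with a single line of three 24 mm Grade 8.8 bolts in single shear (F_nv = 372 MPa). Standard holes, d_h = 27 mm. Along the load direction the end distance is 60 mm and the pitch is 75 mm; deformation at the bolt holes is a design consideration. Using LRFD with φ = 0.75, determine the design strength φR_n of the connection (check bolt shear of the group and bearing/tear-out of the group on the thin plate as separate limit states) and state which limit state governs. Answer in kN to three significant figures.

Bolt shear: A_b = π·24²/4 = 452.4 mm²; R_n = 372 × 452.4 × 3 × 1 / 1000 = 504.9 kN → 0.75 × 504.9 = 379 kN.
Bearing (1.2 l_c t F_u ≤ 2.4 d t F_u): upper limit = 2.4·24·20·470 / 1000 = 541.4 kN.
  Edge l_c = 60 − 27/2 = 46.5 → r_n = 524.5 kN; interior l_c = 75 − 27 = 48 → r_n = 541.4 kN.
  R_n,bearing = 1·524.5 + 2·541.4 = 1607 kN → 0.75 × 1607 = 1210 kN.
Bolt shear governs: 379 kN.

379 kN (bolt shear governs)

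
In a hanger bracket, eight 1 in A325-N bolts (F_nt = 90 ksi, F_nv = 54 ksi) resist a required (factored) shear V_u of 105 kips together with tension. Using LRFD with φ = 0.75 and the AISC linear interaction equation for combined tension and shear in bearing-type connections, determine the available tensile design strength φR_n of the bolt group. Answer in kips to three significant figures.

A_b = π·1²/4 = 0.7854 in²; f_rv = 105 / (8 × 0.7854) = 16.71 ksi.
F'_nt = 1.3 F_nt − (F_nt / φF_nv) f_rv = 1.3·90 − (90/(0.75·54))·16.71 = 79.86 ksi, capped at F_nt → F'_nt = 79.86 ksi.
R_n = F'_nt · A_b · n = 79.86 × 0.7854 × 8 = 501.8 kips.
Design strength φR_n = 0.75 × 501.8 = 376 kips.

376 kips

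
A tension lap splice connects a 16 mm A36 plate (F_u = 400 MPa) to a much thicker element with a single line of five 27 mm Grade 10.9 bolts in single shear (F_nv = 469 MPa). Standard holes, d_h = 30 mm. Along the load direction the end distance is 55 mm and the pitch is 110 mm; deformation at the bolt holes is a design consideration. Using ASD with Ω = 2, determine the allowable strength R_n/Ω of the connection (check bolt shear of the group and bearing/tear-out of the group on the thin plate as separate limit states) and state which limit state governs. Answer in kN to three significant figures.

671 kN (bolt shear governs)

Bolt shear: A_b = π·27²/4 = 572.6 mm²; R_n = 469 × 572.6 × 5 × 1 / 1000 = 1343 kN → 1343 / 2 = 671 kN.
Bearing (1.2 l_c t F_u ≤ 2.4 d t F_u): upper limit = 2.4·27·16·400 / 1000 = 414.7 kN.
  Edge l_c = 55 − 30/2 = 40 → r_n = 307.2 kN; interior l_c = 110 − 30 = 80 → r_n = 414.7 kN.
  R_n,bearing = 1·307.2 + 4·414.7 = 1966 kN → 1966 / 2 = 983 kN.
Bolt shear governs: 671 kN.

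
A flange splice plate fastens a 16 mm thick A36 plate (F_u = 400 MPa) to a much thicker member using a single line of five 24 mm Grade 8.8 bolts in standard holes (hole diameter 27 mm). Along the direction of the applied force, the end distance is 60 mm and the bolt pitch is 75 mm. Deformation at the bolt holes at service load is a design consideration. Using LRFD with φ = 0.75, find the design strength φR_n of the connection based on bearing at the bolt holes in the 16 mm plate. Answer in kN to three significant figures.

Per bolt r_n = 1.2 l_c t F_u ≤ 2.4 d t F_u; upper limit = 2.4 × 24 × 16 × 400 / 1000 = 368.6 kN.
Edge bolt: l_c = 60 − 27/2 = 46.5 mm → 1.2 × 46.5 × 16 × 400 / 1000 = 357.1 → r_n = 357.1 kN.
Interior bolts: l_c = 75 − 27 = 48 mm → 1.2 × 48 × 16 × 400 / 1000 = 368.6 → r_n = 368.6 kN.
R_n = 1 × 357.1 + 4 × 368.6 = 1832 kN.
Design strength φR_n = 0.75 × 1832 = 1370 kN.

1370 kN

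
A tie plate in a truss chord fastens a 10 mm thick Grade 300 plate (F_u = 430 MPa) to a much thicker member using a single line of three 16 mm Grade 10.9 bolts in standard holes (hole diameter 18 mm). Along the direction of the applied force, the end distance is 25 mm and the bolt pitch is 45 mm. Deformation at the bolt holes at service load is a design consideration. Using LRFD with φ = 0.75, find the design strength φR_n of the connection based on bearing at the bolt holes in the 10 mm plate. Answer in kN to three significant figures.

Per bolt r_n = 1.2 l_c t F_u ≤ 2.4 d t F_u; upper limit = 2.4 × 16 × 10 × 430 / 1000 = 165.1 kN.
Edge bolt: l_c = 25 − 18/2 = 16 mm → 1.2 × 16 × 10 × 430 / 1000 = 82.56 → r_n = 82.56 kN.
Interior bolts: l_c = 45 − 18 = 27 mm → 1.2 × 27 × 10 × 430 / 1000 = 139.3 → r_n = 139.3 kN.
R_n = 1 × 82.56 + 2 × 139.3 = 361.2 kN.
Design strength φR_n = 0.75 × 361.2 = 271 kN.

271 kN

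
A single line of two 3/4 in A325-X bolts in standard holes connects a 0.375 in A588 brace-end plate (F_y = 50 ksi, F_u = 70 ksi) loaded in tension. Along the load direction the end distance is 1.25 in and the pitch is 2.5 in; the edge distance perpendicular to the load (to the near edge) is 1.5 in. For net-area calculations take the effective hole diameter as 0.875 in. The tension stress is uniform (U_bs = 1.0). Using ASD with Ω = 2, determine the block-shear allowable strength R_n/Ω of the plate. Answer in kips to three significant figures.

Shear plane L_v = 1.25 + 1·2.5 = 3.75 in; A_gv = 3.75 × 0.375 = 1.406 in².
A_nv = (3.75 − 1.5·0.875) × 0.375 = 0.9141 in².
A_nt = (1.5 − 0.5·0.875) × 0.375 = 0.3984 in².
0.6 F_u A_nv = 38.39 kips; 0.6 F_y A_gv = 42.19 kips → shear rupture governs the shear term.
R_n = 38.39 + 1.0 × 70 × 0.3984 = 66.28 kips.
Allowable strength R_n/Ω = 66.28 / 2 = 33.1 kips.

33.1 kips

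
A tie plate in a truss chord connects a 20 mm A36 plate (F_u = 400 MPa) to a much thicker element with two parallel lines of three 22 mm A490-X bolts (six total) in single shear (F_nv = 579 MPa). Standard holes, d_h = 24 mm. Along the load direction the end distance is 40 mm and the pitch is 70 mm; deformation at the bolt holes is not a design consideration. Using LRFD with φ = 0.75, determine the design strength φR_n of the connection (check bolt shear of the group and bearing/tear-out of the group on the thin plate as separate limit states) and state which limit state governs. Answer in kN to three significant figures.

990 kN (bolt shear governs)

Bolt shear: A_b = π·22²/4 = 380.1 mm²; R_n = 579 × 380.1 × 6 × 1 / 1000 = 1321 kN → 0.75 × 1321 = 990 kN.
Bearing (1.5 l_c t F_u ≤ 3.0 d t F_u): upper limit = 3.0·22·20·400 / 1000 = 528 kN.
  Edge l_c = 40 − 24/2 = 28 → r_n = 336 kN; interior l_c = 70 − 24 = 46 → r_n = 528 kN.
  R_n,bearing = 2·336 + 4·528 = 2784 kN → 0.75 × 2784 = 2090 kN.
Bolt shear governs: 990 kN.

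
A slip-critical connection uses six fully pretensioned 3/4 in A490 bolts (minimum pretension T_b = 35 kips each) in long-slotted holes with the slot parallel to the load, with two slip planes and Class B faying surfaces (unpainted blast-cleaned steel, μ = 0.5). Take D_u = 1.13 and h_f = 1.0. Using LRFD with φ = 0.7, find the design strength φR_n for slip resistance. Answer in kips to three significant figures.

166 kips

R_n = μ · D_u · h_f · T_b · n_s · n_b = 0.5 × 1.13 × 1.0 × 35 × 2 × 6 = 237.3 kips.
Design strength φR_n = 0.7 × 237.3 = 166 kips.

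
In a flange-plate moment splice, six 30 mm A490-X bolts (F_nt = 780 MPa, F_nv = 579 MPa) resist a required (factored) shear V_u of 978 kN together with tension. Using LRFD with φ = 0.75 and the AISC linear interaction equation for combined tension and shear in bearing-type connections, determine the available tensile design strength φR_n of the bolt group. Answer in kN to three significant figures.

1910 kN

A_b = π·30²/4 = 706.9 mm²; f_rv = 978 × 1000 / (6 × 706.9) = 230.6 MPa.
F'_nt = 1.3 F_nt − (F_nt / φF_nv) f_rv = 1.3·780 − (780/(0.75·579))·230.6 = 599.8 MPa, capped at F_nt → F'_nt = 599.8 MPa.
R_n = F'_nt · A_b · n = 599.8 × 706.9 × 6 / 1000 = 2544 kN.
Design strength φR_n = 0.75 × 2544 = 1910 kN.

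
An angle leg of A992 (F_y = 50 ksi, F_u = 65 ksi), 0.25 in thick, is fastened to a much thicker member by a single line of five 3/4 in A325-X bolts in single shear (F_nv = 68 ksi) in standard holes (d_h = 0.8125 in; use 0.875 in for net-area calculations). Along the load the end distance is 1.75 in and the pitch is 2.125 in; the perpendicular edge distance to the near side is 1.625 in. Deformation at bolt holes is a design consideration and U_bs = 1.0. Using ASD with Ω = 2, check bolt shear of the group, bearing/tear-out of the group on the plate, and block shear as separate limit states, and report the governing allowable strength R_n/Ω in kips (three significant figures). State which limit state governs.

40.4 kips (block shear governs)

Bolt shear: A_b = π·0.75²/4 = 0.4418 in²; R_n = 68 × 0.4418 × 5 × 1 = 150.2 kips → 150.2 / 2 = 75.1 kips.
Bearing: edge l_c = 1.344, r_n = 26.2 kips; interior l_c = 1.312, r_n = 25.59 kips; R_n = 26.2 + 4·25.59 = 128.6 kips → 64.3 kips.
Block shear: A_gv = 2.562, A_nv = 1.578, A_nt = 0.2969 in²; R_n = min(0.6F_uA_nv, 0.6F_yA_gv) + U_bs·F_u·A_nt = 80.84 kips → 40.4 kips.
Block shear governs: 40.4 kips.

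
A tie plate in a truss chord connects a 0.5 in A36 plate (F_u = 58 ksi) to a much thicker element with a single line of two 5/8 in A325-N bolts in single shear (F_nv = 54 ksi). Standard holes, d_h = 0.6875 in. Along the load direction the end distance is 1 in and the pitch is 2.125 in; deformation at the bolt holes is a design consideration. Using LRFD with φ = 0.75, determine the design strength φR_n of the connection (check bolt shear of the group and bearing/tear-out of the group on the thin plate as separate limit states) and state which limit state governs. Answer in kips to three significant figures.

24.9 kips (bolt shear governs)

Bolt shear: A_b = π·0.625²/4 = 0.3068 in²; R_n = 54 × 0.3068 × 2 × 1 = 33.13 kips → 0.75 × 33.13 = 24.9 kips.
Bearing (1.2 l_c t F_u ≤ 2.4 d t F_u): upper limit = 2.4·0.625·0.5·58 = 43.5 kips.
  Edge l_c = 1 − 0.6875/2 = 0.6562 → r_n = 22.84 kips; interior l_c = 2.125 − 0.6875 = 1.438 → r_n = 43.5 kips.
  R_n,bearing = 1·22.84 + 1·43.5 = 66.34 kips → 0.75 × 66.34 = 49.8 kips.
Bolt shear governs: 24.9 kips.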